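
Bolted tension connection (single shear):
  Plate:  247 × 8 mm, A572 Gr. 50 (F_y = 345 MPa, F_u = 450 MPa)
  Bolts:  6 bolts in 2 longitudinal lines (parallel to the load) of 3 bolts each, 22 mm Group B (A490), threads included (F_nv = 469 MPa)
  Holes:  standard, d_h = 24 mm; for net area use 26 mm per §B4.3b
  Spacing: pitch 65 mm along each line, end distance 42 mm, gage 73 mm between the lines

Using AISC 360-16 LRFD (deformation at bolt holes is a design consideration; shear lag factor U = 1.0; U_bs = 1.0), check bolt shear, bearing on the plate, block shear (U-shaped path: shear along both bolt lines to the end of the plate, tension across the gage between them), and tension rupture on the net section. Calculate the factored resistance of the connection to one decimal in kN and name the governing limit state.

Bolt shear: A_b = π(22)²/4 = 380.13 mm². φR_n = 0.75 × 469 × 380.13 × 6 × 1 = 802.3 kN.
Bearing (8 mm plate, F_u = 450 MPa): end bolts L_c = 42 − 24/2 = 30, R_n = min(1.2×30×8×450, 2.4×22×8×450) = 129.6 kN/bolt; interior L_c = 65 − 24 = 41, R_n = 177.12 kN/bolt. φR_n = 0.75 × (2×129.6 + 4×177.12) = 725.8 kN.
Block shear: shear path 2×[42+2×65] = 2×172 mm, A_gv = 2752, A_nv = 2×(172 − 2.5×26)×8 = 1712 mm²; tension across gage: (73 − 1×26)×8 = 376 mm². R_n = min(0.6×450×1712, 0.6×345×2752) + 1.0×450×376 = min(462.24, 569.66) + 169.2 = 631.44 kN. φR_n = 0.75 × 631.44 = 473.6 kN.
Tension rupture (net): A_n = (247 − 2×26)×8 = 1560 mm² (U = 1.0, A_e = A_n). φR_n = 0.75 × 450 × 1560 = 526.5 kN.
Governing: min(802.3, 725.8, 473.6, 526.5) = 473.6 kN → block shear.

473.6 kN (block shear governs)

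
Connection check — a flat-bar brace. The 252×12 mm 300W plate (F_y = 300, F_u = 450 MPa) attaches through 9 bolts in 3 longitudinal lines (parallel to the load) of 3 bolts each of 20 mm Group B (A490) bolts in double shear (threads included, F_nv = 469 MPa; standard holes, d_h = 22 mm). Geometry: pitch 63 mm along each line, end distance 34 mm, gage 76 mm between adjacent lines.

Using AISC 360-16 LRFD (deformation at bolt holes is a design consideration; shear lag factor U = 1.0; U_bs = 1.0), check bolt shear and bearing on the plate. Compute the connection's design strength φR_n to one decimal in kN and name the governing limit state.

1501.7 kN (bearing governs)

Bolt shear: A_b = π(20)²/4 = 314.16 mm². φR_n = 0.75 × 469 × 314.16 × 9 × 2 = 1989.1 kN.
Bearing (12 mm plate, F_u = 450 MPa): end bolts L_c = 34 − 22/2 = 23, R_n = min(1.2×23×12×450, 2.4×20×12×450) = 149.04 kN/bolt; interior L_c = 63 − 22 = 41, R_n = 259.2 kN/bolt. φR_n = 0.75 × (3×149.04 + 6×259.2) = 1501.7 kN.
Governing: min(1989.1, 1501.7) = 1501.7 kN → bearing.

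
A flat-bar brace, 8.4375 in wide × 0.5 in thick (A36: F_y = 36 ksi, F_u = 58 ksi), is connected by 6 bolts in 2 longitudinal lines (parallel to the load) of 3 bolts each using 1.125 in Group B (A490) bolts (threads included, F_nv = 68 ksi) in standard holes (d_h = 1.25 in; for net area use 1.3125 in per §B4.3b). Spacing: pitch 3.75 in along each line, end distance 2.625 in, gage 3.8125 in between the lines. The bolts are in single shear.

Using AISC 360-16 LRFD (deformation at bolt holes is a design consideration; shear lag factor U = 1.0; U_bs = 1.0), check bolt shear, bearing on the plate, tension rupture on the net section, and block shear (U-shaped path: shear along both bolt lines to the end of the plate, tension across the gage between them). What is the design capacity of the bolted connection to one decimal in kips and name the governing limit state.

Bolt shear: A_b = π(1.125)²/4 = 0.99402 in². φR_n = 0.75 × 68 × 0.99402 × 6 × 1 = 304.2 kips.
Bearing (0.5 in plate, F_u = 58 ksi): end bolts L_c = 2.625 − 1.25/2 = 2, R_n = min(1.2×2×0.5×58, 2.4×1.125×0.5×58) = 69.6 kips/bolt; interior L_c = 3.75 − 1.25 = 2.5, R_n = 78.3 kips/bolt. φR_n = 0.75 × (2×69.6 + 4×78.3) = 339.3 kips.
Tension rupture (net): A_n = (8.4375 − 2×1.3125)×0.5 = 2.9063 in² (U = 1.0, A_e = A_n). φR_n = 0.75 × 58 × 2.9063 = 126.4 kips.
Block shear: shear path 2×[2.625+2×3.75] = 2×10.125 in, A_gv = 10.125, A_nv = 2×(10.125 − 2.5×1.3125)×0.5 = 6.8438 in²; tension across gage: (3.8125 − 1×1.3125)×0.5 = 1.25 in². R_n = min(0.6×58×6.8438, 0.6×36×10.125) + 1.0×58×1.25 = min(238.16, 218.7) + 72.5 = 291.2 kips. φR_n = 0.75 × 291.2 = 218.4 kips.
Governing: min(304.2, 339.3, 126.4, 218.4) = 126.4 kips → net-section rupture.

126.4 kips (net-section rupture governs)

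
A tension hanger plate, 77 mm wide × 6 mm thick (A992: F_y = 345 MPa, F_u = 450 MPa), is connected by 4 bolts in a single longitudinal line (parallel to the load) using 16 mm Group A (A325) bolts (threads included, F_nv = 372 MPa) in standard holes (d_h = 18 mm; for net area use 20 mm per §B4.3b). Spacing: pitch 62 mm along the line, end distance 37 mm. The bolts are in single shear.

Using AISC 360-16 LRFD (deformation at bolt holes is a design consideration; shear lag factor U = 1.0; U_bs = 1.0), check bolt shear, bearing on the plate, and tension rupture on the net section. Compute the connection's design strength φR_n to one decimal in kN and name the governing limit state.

115.4 kN (net-section rupture governs)

Bolt shear: A_b = π(16)²/4 = 201.06 mm². φR_n = 0.75 × 372 × 201.06 × 4 × 1 = 224.4 kN.
Bearing (6 mm plate, F_u = 450 MPa): end bolts L_c = 37 − 18/2 = 28, R_n = min(1.2×28×6×450, 2.4×16×6×450) = 90.72 kN/bolt; interior L_c = 62 − 18 = 44, R_n = 103.68 kN/bolt. φR_n = 0.75 × (1×90.72 + 3×103.68) = 301.3 kN.
Tension rupture (net): A_n = (77 − 1×20)×6 = 342 mm² (U = 1.0, A_e = A_n). φR_n = 0.75 × 450 × 342 = 115.4 kN.
Governing: min(224.4, 301.3, 115.4) = 115.4 kN → net-section rupture.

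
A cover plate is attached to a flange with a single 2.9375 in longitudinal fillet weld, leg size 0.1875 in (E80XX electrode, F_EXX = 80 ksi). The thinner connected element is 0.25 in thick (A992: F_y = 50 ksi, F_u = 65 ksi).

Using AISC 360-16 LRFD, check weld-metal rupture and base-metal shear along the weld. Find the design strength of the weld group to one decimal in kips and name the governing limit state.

14.0 kips (weld metal governs)

Weld metal: throat = 0.707×0.1875 = 0.13256 in, L = 2.9375 in. φR_n = 0.75 × 0.6 × 80 × 0.13256 × 2.9375 = 14.0 kips.
Base metal shear (0.25 in plate): yield φR_n = 1.0×0.6×50×0.25×2.9375 = 22.0 kips; rupture φR_n = 0.75×0.6×65×0.25×2.9375 = 21.5 kips; take 21.5 kips (rupture).
Governing: min(14.0, 21.5) = 14.0 kips → weld metal.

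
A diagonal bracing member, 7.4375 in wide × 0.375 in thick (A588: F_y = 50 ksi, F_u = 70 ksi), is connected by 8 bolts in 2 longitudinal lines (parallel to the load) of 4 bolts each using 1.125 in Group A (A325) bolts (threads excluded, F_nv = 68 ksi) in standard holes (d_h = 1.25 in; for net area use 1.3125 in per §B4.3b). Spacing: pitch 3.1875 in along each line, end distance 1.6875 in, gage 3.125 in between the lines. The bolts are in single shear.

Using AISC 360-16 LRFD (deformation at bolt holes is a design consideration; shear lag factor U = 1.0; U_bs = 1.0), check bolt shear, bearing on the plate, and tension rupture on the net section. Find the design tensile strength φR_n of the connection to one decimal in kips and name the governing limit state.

Bolt shear: A_b = π(1.125)²/4 = 0.99402 in². φR_n = 0.75 × 68 × 0.99402 × 8 × 1 = 405.6 kips.
Bearing (0.375 in plate, F_u = 70 ksi): end bolts L_c = 1.6875 − 1.25/2 = 1.0625, R_n = min(1.2×1.0625×0.375×70, 2.4×1.125×0.375×70) = 33.469 kips/bolt; interior L_c = 3.1875 − 1.25 = 1.9375, R_n = 61.031 kips/bolt. φR_n = 0.75 × (2×33.469 + 6×61.031) = 324.8 kips.
Tension rupture (net): A_n = (7.4375 − 2×1.3125)×0.375 = 1.8047 in² (U = 1.0, A_e = A_n). φR_n = 0.75 × 70 × 1.8047 = 94.7 kips.
Governing: min(405.6, 324.8, 94.7) = 94.7 kips → net-section rupture.

94.7 kips (net-section rupture governs)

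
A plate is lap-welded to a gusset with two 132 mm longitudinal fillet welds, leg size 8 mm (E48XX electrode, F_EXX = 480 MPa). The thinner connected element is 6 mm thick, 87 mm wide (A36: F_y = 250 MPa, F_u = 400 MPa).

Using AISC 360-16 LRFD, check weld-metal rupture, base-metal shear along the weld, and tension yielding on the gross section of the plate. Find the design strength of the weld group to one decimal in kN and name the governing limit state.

Weld metal: throat = 0.707×8 = 5.656 mm, L = 2×132 = 264 mm. φR_n = 0.75 × 0.6 × 480 × 5.656 × 264 = 322.5 kN.
Base metal shear (6 mm plate): yield φR_n = 1.0×0.6×250×6×264 = 237.6 kN; rupture φR_n = 0.75×0.6×400×6×264 = 285.1 kN; take 237.6 kN (yield).
Tension yield (gross): A_g = 87×6 = 522 mm². φR_n = 0.90 × 250 × 522 = 117.5 kN.
Governing: min(322.5, 237.6, 117.5) = 117.5 kN → gross-section yield.

117.5 kN (gross-section yield governs)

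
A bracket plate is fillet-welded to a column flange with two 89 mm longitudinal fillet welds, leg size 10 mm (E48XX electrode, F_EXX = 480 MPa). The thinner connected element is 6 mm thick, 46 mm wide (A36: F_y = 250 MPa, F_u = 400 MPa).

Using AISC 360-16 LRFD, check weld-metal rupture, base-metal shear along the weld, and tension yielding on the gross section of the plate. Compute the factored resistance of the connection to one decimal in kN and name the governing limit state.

62.1 kN (gross-section yield governs)

Weld metal: throat = 0.707×10 = 7.07 mm, L = 2×89 = 178 mm. φR_n = 0.75 × 0.6 × 480 × 7.07 × 178 = 271.8 kN.
Base metal shear (6 mm plate): yield φR_n = 1.0×0.6×250×6×178 = 160.2 kN; rupture φR_n = 0.75×0.6×400×6×178 = 192.2 kN; take 160.2 kN (yield).
Tension yield (gross): A_g = 46×6 = 276 mm². φR_n = 0.90 × 250 × 276 = 62.1 kN.
Governing: min(271.8, 160.2, 62.1) = 62.1 kN → gross-section yield.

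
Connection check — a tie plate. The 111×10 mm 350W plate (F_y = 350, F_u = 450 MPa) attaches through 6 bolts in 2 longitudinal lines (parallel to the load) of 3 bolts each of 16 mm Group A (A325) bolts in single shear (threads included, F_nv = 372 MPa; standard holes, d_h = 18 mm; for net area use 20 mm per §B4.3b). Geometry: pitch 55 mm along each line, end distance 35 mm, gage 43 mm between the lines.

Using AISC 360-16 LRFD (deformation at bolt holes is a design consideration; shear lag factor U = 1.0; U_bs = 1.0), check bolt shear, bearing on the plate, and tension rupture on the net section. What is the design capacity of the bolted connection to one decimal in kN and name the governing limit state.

Bolt shear: A_b = π(16)²/4 = 201.06 mm². φR_n = 0.75 × 372 × 201.06 × 6 × 1 = 336.6 kN.
Bearing (10 mm plate, F_u = 450 MPa): end bolts L_c = 35 − 18/2 = 26, R_n = min(1.2×26×10×450, 2.4×16×10×450) = 140.4 kN/bolt; interior L_c = 55 − 18 = 37, R_n = 172.8 kN/bolt. φR_n = 0.75 × (2×140.4 + 4×172.8) = 729.0 kN.
Tension rupture (net): A_n = (111 − 2×20)×10 = 710 mm² (U = 1.0, A_e = A_n). φR_n = 0.75 × 450 × 710 = 239.6 kN.
Governing: min(336.6, 729.0, 239.6) = 239.6 kN → net-section rupture.

239.6 kN (net-section rupture governs)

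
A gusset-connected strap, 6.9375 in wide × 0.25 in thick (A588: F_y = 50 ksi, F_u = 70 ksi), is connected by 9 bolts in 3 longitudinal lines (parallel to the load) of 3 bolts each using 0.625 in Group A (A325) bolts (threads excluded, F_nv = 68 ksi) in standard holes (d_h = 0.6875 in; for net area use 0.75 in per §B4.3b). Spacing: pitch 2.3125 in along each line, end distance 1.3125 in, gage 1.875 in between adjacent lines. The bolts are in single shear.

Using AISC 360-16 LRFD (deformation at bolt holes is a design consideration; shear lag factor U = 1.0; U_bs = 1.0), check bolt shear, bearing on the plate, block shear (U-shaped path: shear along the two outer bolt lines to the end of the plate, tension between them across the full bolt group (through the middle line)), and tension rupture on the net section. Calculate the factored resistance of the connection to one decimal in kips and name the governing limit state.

Bolt shear: A_b = π(0.625)²/4 = 0.3068 in². φR_n = 0.75 × 68 × 0.3068 × 9 × 1 = 140.8 kips.
Bearing (0.25 in plate, F_u = 70 ksi): end bolts L_c = 1.3125 − 0.6875/2 = 0.96875, R_n = min(1.2×0.96875×0.25×70, 2.4×0.625×0.25×70) = 20.344 kips/bolt; interior L_c = 2.3125 − 0.6875 = 1.625, R_n = 26.25 kips/bolt. φR_n = 0.75 × (3×20.344 + 6×26.25) = 163.9 kips.
Block shear: shear path 2×[1.3125+2×2.3125] = 2×5.9375 in, A_gv = 2.9688, A_nv = 2×(5.9375 − 2.5×0.75)×0.25 = 2.0313 in²; tension across gage: (3.75 − 2×0.75)×0.25 = 0.5625 in². R_n = min(0.6×70×2.0313, 0.6×50×2.9688) + 1.0×70×0.5625 = min(85.315, 89.064) + 39.375 = 124.69 kips. φR_n = 0.75 × 124.69 = 93.5 kips.
Tension rupture (net): A_n = (6.9375 − 3×0.75)×0.25 = 1.1719 in² (U = 1.0, A_e = A_n). φR_n = 0.75 × 70 × 1.1719 = 61.5 kips.
Governing: min(140.8, 163.9, 93.5, 61.5) = 61.5 kips → net-section rupture.

61.5 kips (net-section rupture governs)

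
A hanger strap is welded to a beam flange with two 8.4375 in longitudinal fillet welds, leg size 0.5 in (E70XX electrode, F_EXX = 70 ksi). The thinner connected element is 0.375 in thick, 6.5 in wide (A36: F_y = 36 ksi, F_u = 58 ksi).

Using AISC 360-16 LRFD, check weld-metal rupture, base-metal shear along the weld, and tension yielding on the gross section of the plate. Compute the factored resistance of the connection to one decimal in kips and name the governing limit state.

Weld metal: throat = 0.707×0.5 = 0.3535 in, L = 2×8.4375 = 16.875 in. φR_n = 0.75 × 0.6 × 70 × 0.3535 × 16.875 = 187.9 kips.
Base metal shear (0.375 in plate): yield φR_n = 1.0×0.6×36×0.375×16.875 = 136.7 kips; rupture φR_n = 0.75×0.6×58×0.375×16.875 = 165.2 kips; take 136.7 kips (yield).
Tension yield (gross): A_g = 6.5×0.375 = 2.4375 in². φR_n = 0.90 × 36 × 2.4375 = 79.0 kips.
Governing: min(187.9, 136.7, 79.0) = 79.0 kips → gross-section yield.

79.0 kips (gross-section yield governs)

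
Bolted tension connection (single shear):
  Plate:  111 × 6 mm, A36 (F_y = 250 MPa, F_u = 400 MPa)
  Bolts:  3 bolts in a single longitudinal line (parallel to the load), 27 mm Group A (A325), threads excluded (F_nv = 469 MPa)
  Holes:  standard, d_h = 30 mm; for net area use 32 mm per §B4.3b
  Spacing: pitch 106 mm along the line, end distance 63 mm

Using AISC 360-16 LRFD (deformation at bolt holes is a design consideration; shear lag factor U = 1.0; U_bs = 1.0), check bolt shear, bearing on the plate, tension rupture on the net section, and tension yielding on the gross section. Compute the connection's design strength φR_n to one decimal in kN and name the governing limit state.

142.2 kN (net-section rupture governs)

Bolt shear: A_b = π(27)²/4 = 572.56 mm². φR_n = 0.75 × 469 × 572.56 × 3 × 1 = 604.2 kN.
Bearing (6 mm plate, F_u = 400 MPa): end bolts L_c = 63 − 30/2 = 48, R_n = min(1.2×48×6×400, 2.4×27×6×400) = 138.24 kN/bolt; interior L_c = 106 − 30 = 76, R_n = 155.52 kN/bolt. φR_n = 0.75 × (1×138.24 + 2×155.52) = 337.0 kN.
Tension rupture (net): A_n = (111 − 1×32)×6 = 474 mm² (U = 1.0, A_e = A_n). φR_n = 0.75 × 400 × 474 = 142.2 kN.
Tension yield (gross): A_g = 111×6 = 666 mm². φR_n = 0.90 × 250 × 666 = 149.9 kN.
Governing: min(604.2, 337.0, 142.2, 149.9) = 142.2 kN → net-section rupture.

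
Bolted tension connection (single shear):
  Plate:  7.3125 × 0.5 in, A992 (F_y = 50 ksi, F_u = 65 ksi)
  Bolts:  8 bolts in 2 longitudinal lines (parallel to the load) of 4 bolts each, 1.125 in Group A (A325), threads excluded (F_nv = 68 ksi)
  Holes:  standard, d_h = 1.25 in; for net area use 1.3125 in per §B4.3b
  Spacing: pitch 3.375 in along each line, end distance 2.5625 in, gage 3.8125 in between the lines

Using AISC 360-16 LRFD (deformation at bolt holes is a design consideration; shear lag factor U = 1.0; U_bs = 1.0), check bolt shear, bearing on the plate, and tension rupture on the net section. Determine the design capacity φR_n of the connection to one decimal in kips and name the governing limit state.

114.3 kips (net-section rupture governs)

Bolt shear: A_b = π(1.125)²/4 = 0.99402 in². φR_n = 0.75 × 68 × 0.99402 × 8 × 1 = 405.6 kips.
Bearing (0.5 in plate, F_u = 65 ksi): end bolts L_c = 2.5625 − 1.25/2 = 1.9375, R_n = min(1.2×1.9375×0.5×65, 2.4×1.125×0.5×65) = 75.563 kips/bolt; interior L_c = 3.375 − 1.25 = 2.125, R_n = 82.875 kips/bolt. φR_n = 0.75 × (2×75.563 + 6×82.875) = 486.3 kips.
Tension rupture (net): A_n = (7.3125 − 2×1.3125)×0.5 = 2.3438 in² (U = 1.0, A_e = A_n). φR_n = 0.75 × 65 × 2.3438 = 114.3 kips.
Governing: min(405.6, 486.3, 114.3) = 114.3 kips → net-section rupture.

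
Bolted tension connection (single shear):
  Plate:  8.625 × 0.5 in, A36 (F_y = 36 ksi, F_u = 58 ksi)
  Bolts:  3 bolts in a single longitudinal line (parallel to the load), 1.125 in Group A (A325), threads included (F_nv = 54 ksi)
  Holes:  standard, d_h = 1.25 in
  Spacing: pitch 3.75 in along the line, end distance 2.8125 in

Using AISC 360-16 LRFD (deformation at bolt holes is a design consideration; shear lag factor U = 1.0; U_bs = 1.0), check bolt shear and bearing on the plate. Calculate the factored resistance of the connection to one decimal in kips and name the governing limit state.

120.8 kips (bolt shear governs)

Bolt shear: A_b = π(1.125)²/4 = 0.99402 in². φR_n = 0.75 × 54 × 0.99402 × 3 × 1 = 120.8 kips.
Bearing (0.5 in plate, F_u = 58 ksi): end bolts L_c = 2.8125 − 1.25/2 = 2.1875, R_n = min(1.2×2.1875×0.5×58, 2.4×1.125×0.5×58) = 76.125 kips/bolt; interior L_c = 3.75 − 1.25 = 2.5, R_n = 78.3 kips/bolt. φR_n = 0.75 × (1×76.125 + 2×78.3) = 174.5 kips.
Governing: min(120.8, 174.5) = 120.8 kips → bolt shear.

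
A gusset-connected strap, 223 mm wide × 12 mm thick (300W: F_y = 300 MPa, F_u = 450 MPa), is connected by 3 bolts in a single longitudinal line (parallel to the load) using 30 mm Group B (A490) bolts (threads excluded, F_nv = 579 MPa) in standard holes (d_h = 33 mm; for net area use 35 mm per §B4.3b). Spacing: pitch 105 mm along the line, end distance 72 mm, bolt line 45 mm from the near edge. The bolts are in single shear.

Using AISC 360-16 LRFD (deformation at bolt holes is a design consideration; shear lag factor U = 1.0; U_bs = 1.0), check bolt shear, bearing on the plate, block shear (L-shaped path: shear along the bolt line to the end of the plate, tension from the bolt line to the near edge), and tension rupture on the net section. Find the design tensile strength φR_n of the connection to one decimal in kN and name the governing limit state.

Bolt shear: A_b = π(30)²/4 = 706.86 mm². φR_n = 0.75 × 579 × 706.86 × 3 × 1 = 920.9 kN.
Bearing (12 mm plate, F_u = 450 MPa): end bolts L_c = 72 − 33/2 = 55.5, R_n = min(1.2×55.5×12×450, 2.4×30×12×450) = 359.64 kN/bolt; interior L_c = 105 − 33 = 72, R_n = 388.8 kN/bolt. φR_n = 0.75 × (1×359.64 + 2×388.8) = 852.9 kN.
Block shear: shear path 1×[72+2×105] = 1×282 mm, A_gv = 3384, A_nv = 1×(282 − 2.5×35)×12 = 2334 mm²; tension to near edge: (45 − 0.5×35)×12 = 330 mm². R_n = min(0.6×450×2334, 0.6×300×3384) + 1.0×450×330 = min(630.18, 609.12) + 148.5 = 757.62 kN. φR_n = 0.75 × 757.62 = 568.2 kN.
Tension rupture (net): A_n = (223 − 1×35)×12 = 2256 mm² (U = 1.0, A_e = A_n). φR_n = 0.75 × 450 × 2256 = 761.4 kN.
Governing: min(920.9, 852.9, 568.2, 761.4) = 568.2 kN → block shear.

568.2 kN (block shear governs)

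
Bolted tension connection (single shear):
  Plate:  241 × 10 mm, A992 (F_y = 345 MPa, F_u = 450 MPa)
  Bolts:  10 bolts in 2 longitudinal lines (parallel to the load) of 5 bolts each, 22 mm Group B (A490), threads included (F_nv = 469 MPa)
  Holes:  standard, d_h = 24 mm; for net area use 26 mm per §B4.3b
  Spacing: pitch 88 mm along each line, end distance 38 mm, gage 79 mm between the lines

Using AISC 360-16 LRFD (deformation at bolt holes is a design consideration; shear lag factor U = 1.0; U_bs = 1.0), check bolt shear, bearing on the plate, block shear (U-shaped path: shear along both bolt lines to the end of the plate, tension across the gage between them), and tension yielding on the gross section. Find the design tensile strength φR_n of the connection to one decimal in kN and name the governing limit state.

748.3 kN (gross-section yield governs)

Bolt shear: A_b = π(22)²/4 = 380.13 mm². φR_n = 0.75 × 469 × 380.13 × 10 × 1 = 1337.1 kN.
Bearing (10 mm plate, F_u = 450 MPa): end bolts L_c = 38 − 24/2 = 26, R_n = min(1.2×26×10×450, 2.4×22×10×450) = 140.4 kN/bolt; interior L_c = 88 − 24 = 64, R_n = 237.6 kN/bolt. φR_n = 0.75 × (2×140.4 + 8×237.6) = 1636.2 kN.
Block shear: shear path 2×[38+4×88] = 2×390 mm, A_gv = 7800, A_nv = 2×(390 − 4.5×26)×10 = 5460 mm²; tension across gage: (79 − 1×26)×10 = 530 mm². R_n = min(0.6×450×5460, 0.6×345×7800) + 1.0×450×530 = min(1474.2, 1614.6) + 238.5 = 1712.7 kN. φR_n = 0.75 × 1712.7 = 1284.5 kN.
Tension yield (gross): A_g = 241×10 = 2410 mm². φR_n = 0.90 × 345 × 2410 = 748.3 kN.
Governing: min(1337.1, 1636.2, 1284.5, 748.3) = 748.3 kN → gross-section yield.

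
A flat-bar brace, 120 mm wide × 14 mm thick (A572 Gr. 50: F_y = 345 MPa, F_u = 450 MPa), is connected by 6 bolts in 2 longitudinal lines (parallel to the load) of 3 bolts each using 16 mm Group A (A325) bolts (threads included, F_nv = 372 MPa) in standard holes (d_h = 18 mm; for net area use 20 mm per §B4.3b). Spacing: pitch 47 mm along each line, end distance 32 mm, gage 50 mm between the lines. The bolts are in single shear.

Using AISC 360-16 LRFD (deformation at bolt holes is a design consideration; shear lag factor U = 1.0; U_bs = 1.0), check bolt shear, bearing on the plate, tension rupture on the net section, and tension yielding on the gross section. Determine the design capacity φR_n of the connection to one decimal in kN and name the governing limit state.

Bolt shear: A_b = π(16)²/4 = 201.06 mm². φR_n = 0.75 × 372 × 201.06 × 6 × 1 = 336.6 kN.
Bearing (14 mm plate, F_u = 450 MPa): end bolts L_c = 32 − 18/2 = 23, R_n = min(1.2×23×14×450, 2.4×16×14×450) = 173.88 kN/bolt; interior L_c = 47 − 18 = 29, R_n = 219.24 kN/bolt. φR_n = 0.75 × (2×173.88 + 4×219.24) = 918.5 kN.
Tension rupture (net): A_n = (120 − 2×20)×14 = 1120 mm² (U = 1.0, A_e = A_n). φR_n = 0.75 × 450 × 1120 = 378.0 kN.
Tension yield (gross): A_g = 120×14 = 1680 mm². φR_n = 0.90 × 345 × 1680 = 521.6 kN.
Governing: min(336.6, 918.5, 378.0, 521.6) = 336.6 kN → bolt shear.

336.6 kN (bolt shear governs)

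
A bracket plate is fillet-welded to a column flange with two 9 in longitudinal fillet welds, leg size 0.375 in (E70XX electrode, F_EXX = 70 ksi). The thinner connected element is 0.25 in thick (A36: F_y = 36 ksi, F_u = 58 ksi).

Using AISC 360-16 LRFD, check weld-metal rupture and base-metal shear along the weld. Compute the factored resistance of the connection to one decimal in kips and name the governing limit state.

Weld metal: throat = 0.707×0.375 = 0.26513 in, L = 2×9 = 18 in. φR_n = 0.75 × 0.6 × 70 × 0.26513 × 18 = 150.3 kips.
Base metal shear (0.25 in plate): yield φR_n = 1.0×0.6×36×0.25×18 = 97.2 kips; rupture φR_n = 0.75×0.6×58×0.25×18 = 117.5 kips; take 97.2 kips (yield).
Governing: min(150.3, 97.2) = 97.2 kips → base-metal shear.

97.2 kips (base-metal shear governs)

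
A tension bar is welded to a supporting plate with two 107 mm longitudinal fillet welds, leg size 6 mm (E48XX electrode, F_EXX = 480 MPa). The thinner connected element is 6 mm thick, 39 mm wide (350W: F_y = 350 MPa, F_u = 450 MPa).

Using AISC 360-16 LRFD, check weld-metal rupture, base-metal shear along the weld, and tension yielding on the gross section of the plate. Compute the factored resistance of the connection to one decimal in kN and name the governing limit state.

Weld metal: throat = 0.707×6 = 4.242 mm, L = 2×107 = 214 mm. φR_n = 0.75 × 0.6 × 480 × 4.242 × 214 = 196.1 kN.
Base metal shear (6 mm plate): yield φR_n = 1.0×0.6×350×6×214 = 269.6 kN; rupture φR_n = 0.75×0.6×450×6×214 = 260.0 kN; take 260.0 kN (rupture).
Tension yield (gross): A_g = 39×6 = 234 mm². φR_n = 0.90 × 350 × 234 = 73.7 kN.
Governing: min(196.1, 260.0, 73.7) = 73.7 kN → gross-section yield.

73.7 kN (gross-section yield governs)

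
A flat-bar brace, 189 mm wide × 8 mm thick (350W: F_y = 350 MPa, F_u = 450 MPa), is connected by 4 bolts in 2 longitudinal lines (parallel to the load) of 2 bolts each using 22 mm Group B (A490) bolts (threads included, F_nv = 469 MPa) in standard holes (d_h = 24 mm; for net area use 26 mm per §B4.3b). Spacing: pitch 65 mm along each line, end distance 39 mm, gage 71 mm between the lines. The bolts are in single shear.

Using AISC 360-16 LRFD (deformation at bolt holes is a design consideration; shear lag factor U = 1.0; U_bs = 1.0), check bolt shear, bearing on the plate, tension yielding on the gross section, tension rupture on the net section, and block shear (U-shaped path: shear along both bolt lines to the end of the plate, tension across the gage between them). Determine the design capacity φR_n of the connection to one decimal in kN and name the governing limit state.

Bolt shear: A_b = π(22)²/4 = 380.13 mm². φR_n = 0.75 × 469 × 380.13 × 4 × 1 = 534.8 kN.
Bearing (8 mm plate, F_u = 450 MPa): end bolts L_c = 39 − 24/2 = 27, R_n = min(1.2×27×8×450, 2.4×22×8×450) = 116.64 kN/bolt; interior L_c = 65 − 24 = 41, R_n = 177.12 kN/bolt. φR_n = 0.75 × (2×116.64 + 2×177.12) = 440.6 kN.
Tension yield (gross): A_g = 189×8 = 1512 mm². φR_n = 0.90 × 350 × 1512 = 476.3 kN.
Tension rupture (net): A_n = (189 − 2×26)×8 = 1096 mm² (U = 1.0, A_e = A_n). φR_n = 0.75 × 450 × 1096 = 369.9 kN.
Block shear: shear path 2×[39+1×65] = 2×104 mm, A_gv = 1664, A_nv = 2×(104 − 1.5×26)×8 = 1040 mm²; tension across gage: (71 − 1×26)×8 = 360 mm². R_n = min(0.6×450×1040, 0.6×350×1664) + 1.0×450×360 = min(280.8, 349.44) + 162 = 442.8 kN. φR_n = 0.75 × 442.8 = 332.1 kN.
Governing: min(534.8, 440.6, 476.3, 369.9, 332.1) = 332.1 kN → block shear.

332.1 kN (block shear governs)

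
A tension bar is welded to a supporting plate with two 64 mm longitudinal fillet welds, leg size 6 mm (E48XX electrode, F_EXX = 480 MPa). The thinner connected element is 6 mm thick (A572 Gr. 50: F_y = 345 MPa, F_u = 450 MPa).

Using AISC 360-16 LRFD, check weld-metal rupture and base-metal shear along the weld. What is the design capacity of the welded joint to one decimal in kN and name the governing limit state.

117.3 kN (weld metal governs)

Weld metal: throat = 0.707×6 = 4.242 mm, L = 2×64 = 128 mm. φR_n = 0.75 × 0.6 × 480 × 4.242 × 128 = 117.3 kN.
Base metal shear (6 mm plate): yield φR_n = 1.0×0.6×345×6×128 = 159.0 kN; rupture φR_n = 0.75×0.6×450×6×128 = 155.5 kN; take 155.5 kN (rupture).
Governing: min(117.3, 155.5) = 117.3 kN → weld metal.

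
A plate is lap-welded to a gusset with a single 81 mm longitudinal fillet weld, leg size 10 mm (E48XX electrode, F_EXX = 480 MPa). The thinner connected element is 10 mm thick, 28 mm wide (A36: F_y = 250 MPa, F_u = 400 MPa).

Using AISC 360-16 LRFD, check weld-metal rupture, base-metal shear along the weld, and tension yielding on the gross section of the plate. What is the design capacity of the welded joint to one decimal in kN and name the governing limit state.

Weld metal: throat = 0.707×10 = 7.07 mm, L = 81 mm. φR_n = 0.75 × 0.6 × 480 × 7.07 × 81 = 123.7 kN.
Base metal shear (10 mm plate): yield φR_n = 1.0×0.6×250×10×81 = 121.5 kN; rupture φR_n = 0.75×0.6×400×10×81 = 145.8 kN; take 121.5 kN (yield).
Tension yield (gross): A_g = 28×10 = 280 mm². φR_n = 0.90 × 250 × 280 = 63.0 kN.
Governing: min(123.7, 121.5, 63.0) = 63.0 kN → gross-section yield.

63.0 kN (gross-section yield governs)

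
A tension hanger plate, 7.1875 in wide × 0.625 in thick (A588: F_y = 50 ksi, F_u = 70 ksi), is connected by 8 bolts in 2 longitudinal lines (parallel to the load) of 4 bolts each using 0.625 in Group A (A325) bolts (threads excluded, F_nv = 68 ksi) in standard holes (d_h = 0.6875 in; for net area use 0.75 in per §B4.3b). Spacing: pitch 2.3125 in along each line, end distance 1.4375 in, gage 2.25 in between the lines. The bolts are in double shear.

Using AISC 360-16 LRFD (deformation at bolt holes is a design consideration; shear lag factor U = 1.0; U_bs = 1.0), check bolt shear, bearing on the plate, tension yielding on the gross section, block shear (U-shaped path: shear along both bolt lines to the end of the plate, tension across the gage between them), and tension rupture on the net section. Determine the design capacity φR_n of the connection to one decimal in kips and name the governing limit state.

186.6 kips (net-section rupture governs)

Bolt shear: A_b = π(0.625)²/4 = 0.3068 in². φR_n = 0.75 × 68 × 0.3068 × 8 × 2 = 250.3 kips.
Bearing (0.625 in plate, F_u = 70 ksi): end bolts L_c = 1.4375 − 0.6875/2 = 1.09375, R_n = min(1.2×1.09375×0.625×70, 2.4×0.625×0.625×70) = 57.422 kips/bolt; interior L_c = 2.3125 − 0.6875 = 1.625, R_n = 65.625 kips/bolt. φR_n = 0.75 × (2×57.422 + 6×65.625) = 381.4 kips.
Tension yield (gross): A_g = 7.1875×0.625 = 4.4922 in². φR_n = 0.90 × 50 × 4.4922 = 202.1 kips.
Block shear: shear path 2×[1.4375+3×2.3125] = 2×8.375 in, A_gv = 10.469, A_nv = 2×(8.375 − 3.5×0.75)×0.625 = 7.1875 in²; tension across gage: (2.25 − 1×0.75)×0.625 = 0.9375 in². R_n = min(0.6×70×7.1875, 0.6×50×10.469) + 1.0×70×0.9375 = min(301.88, 314.07) + 65.625 = 367.51 kips. φR_n = 0.75 × 367.51 = 275.6 kips.
Tension rupture (net): A_n = (7.1875 − 2×0.75)×0.625 = 3.5547 in² (U = 1.0, A_e = A_n). φR_n = 0.75 × 70 × 3.5547 = 186.6 kips.
Governing: min(250.3, 381.4, 202.1, 275.6, 186.6) = 186.6 kips → net-section rupture.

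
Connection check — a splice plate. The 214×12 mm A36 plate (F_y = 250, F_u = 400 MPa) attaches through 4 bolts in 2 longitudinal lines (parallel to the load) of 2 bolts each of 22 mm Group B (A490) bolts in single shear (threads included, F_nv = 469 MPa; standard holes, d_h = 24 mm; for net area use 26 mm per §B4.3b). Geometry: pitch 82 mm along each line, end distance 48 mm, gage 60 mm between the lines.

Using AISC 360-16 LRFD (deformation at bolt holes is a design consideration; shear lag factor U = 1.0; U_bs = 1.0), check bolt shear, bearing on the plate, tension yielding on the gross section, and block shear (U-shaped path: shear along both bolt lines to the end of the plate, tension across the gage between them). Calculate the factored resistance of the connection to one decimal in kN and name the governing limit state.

Bolt shear: A_b = π(22)²/4 = 380.13 mm². φR_n = 0.75 × 469 × 380.13 × 4 × 1 = 534.8 kN.
Bearing (12 mm plate, F_u = 400 MPa): end bolts L_c = 48 − 24/2 = 36, R_n = min(1.2×36×12×400, 2.4×22×12×400) = 207.36 kN/bolt; interior L_c = 82 − 24 = 58, R_n = 253.44 kN/bolt. φR_n = 0.75 × (2×207.36 + 2×253.44) = 691.2 kN.
Tension yield (gross): A_g = 214×12 = 2568 mm². φR_n = 0.90 × 250 × 2568 = 577.8 kN.
Block shear: shear path 2×[48+1×82] = 2×130 mm, A_gv = 3120, A_nv = 2×(130 − 1.5×26)×12 = 2184 mm²; tension across gage: (60 − 1×26)×12 = 408 mm². R_n = min(0.6×400×2184, 0.6×250×3120) + 1.0×400×408 = min(524.16, 468) + 163.2 = 631.2 kN. φR_n = 0.75 × 631.2 = 473.4 kN.
Governing: min(534.8, 691.2, 577.8, 473.4) = 473.4 kN → block shear.

473.4 kN (block shear governs)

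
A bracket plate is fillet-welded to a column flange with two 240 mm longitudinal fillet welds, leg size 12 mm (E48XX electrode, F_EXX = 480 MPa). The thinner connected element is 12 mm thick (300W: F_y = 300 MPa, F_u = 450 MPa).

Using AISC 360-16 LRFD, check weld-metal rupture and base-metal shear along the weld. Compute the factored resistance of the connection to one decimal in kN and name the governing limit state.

879.6 kN (weld metal governs)

Weld metal: throat = 0.707×12 = 8.484 mm, L = 2×240 = 480 mm. φR_n = 0.75 × 0.6 × 480 × 8.484 × 480 = 879.6 kN.
Base metal shear (12 mm plate): yield φR_n = 1.0×0.6×300×12×480 = 1036.8 kN; rupture φR_n = 0.75×0.6×450×12×480 = 1166.4 kN; take 1036.8 kN (yield).
Governing: min(879.6, 1036.8) = 879.6 kN → weld metal.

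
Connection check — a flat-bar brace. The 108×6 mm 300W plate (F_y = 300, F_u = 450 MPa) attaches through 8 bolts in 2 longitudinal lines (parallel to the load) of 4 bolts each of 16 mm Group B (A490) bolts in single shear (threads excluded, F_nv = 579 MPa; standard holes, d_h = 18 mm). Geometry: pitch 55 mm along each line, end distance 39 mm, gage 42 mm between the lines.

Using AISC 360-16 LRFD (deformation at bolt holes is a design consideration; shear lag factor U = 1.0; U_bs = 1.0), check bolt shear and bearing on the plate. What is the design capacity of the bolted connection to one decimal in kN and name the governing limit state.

Bolt shear: A_b = π(16)²/4 = 201.06 mm². φR_n = 0.75 × 579 × 201.06 × 8 × 1 = 698.5 kN.
Bearing (6 mm plate, F_u = 450 MPa): end bolts L_c = 39 − 18/2 = 30, R_n = min(1.2×30×6×450, 2.4×16×6×450) = 97.2 kN/bolt; interior L_c = 55 − 18 = 37, R_n = 103.68 kN/bolt. φR_n = 0.75 × (2×97.2 + 6×103.68) = 612.4 kN.
Governing: min(698.5, 612.4) = 612.4 kN → bearing.

612.4 kN (bearing governs)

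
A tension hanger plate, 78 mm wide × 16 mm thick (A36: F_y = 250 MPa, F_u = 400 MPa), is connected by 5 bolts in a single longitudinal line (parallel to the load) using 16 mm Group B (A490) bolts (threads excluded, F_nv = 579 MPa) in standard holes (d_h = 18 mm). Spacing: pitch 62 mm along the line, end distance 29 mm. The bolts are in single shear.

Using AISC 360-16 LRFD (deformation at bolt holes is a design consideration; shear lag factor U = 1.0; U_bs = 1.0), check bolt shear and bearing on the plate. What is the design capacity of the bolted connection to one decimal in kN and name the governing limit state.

Bolt shear: A_b = π(16)²/4 = 201.06 mm². φR_n = 0.75 × 579 × 201.06 × 5 × 1 = 436.6 kN.
Bearing (16 mm plate, F_u = 400 MPa): end bolts L_c = 29 − 18/2 = 20, R_n = min(1.2×20×16×400, 2.4×16×16×400) = 153.6 kN/bolt; interior L_c = 62 − 18 = 44, R_n = 245.76 kN/bolt. φR_n = 0.75 × (1×153.6 + 4×245.76) = 852.5 kN.
Governing: min(436.6, 852.5) = 436.6 kN → bolt shear.

436.6 kN (bolt shear governs)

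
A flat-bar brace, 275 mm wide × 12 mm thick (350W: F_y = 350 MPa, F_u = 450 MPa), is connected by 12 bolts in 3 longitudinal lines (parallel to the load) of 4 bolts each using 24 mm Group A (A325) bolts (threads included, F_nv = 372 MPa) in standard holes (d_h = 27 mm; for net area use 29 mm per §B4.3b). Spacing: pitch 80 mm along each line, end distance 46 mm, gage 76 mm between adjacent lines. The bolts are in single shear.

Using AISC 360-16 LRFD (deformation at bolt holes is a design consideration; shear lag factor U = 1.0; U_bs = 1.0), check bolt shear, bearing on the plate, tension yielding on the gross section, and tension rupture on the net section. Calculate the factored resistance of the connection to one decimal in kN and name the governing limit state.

Bolt shear: A_b = π(24)²/4 = 452.39 mm². φR_n = 0.75 × 372 × 452.39 × 12 × 1 = 1514.6 kN.
Bearing (12 mm plate, F_u = 450 MPa): end bolts L_c = 46 − 27/2 = 32.5, R_n = min(1.2×32.5×12×450, 2.4×24×12×450) = 210.6 kN/bolt; interior L_c = 80 − 27 = 53, R_n = 311.04 kN/bolt. φR_n = 0.75 × (3×210.6 + 9×311.04) = 2573.4 kN.
Tension yield (gross): A_g = 275×12 = 3300 mm². φR_n = 0.90 × 350 × 3300 = 1039.5 kN.
Tension rupture (net): A_n = (275 − 3×29)×12 = 2256 mm² (U = 1.0, A_e = A_n). φR_n = 0.75 × 450 × 2256 = 761.4 kN.
Governing: min(1514.6, 2573.4, 1039.5, 761.4) = 761.4 kN → net-section rupture.

761.4 kN (net-section rupture governs)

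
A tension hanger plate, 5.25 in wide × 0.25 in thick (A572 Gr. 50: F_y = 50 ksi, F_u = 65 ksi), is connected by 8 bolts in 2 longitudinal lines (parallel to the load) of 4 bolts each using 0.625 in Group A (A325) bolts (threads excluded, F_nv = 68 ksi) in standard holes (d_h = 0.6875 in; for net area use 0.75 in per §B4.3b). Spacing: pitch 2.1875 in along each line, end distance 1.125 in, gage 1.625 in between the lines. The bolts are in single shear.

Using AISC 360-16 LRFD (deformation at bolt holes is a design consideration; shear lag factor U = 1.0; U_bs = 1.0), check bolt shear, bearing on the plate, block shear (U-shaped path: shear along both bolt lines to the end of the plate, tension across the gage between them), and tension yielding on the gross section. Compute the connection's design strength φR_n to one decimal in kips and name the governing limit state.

Bolt shear: A_b = π(0.625)²/4 = 0.3068 in². φR_n = 0.75 × 68 × 0.3068 × 8 × 1 = 125.2 kips.
Bearing (0.25 in plate, F_u = 65 ksi): end bolts L_c = 1.125 − 0.6875/2 = 0.78125, R_n = min(1.2×0.78125×0.25×65, 2.4×0.625×0.25×65) = 15.234 kips/bolt; interior L_c = 2.1875 − 0.6875 = 1.5, R_n = 24.375 kips/bolt. φR_n = 0.75 × (2×15.234 + 6×24.375) = 132.5 kips.
Block shear: shear path 2×[1.125+3×2.1875] = 2×7.6875 in, A_gv = 3.8438, A_nv = 2×(7.6875 − 3.5×0.75)×0.25 = 2.5313 in²; tension across gage: (1.625 − 1×0.75)×0.25 = 0.21875 in². R_n = min(0.6×65×2.5313, 0.6×50×3.8438) + 1.0×65×0.21875 = min(98.721, 115.31) + 14.219 = 112.94 kips. φR_n = 0.75 × 112.94 = 84.7 kips.
Tension yield (gross): A_g = 5.25×0.25 = 1.3125 in². φR_n = 0.90 × 50 × 1.3125 = 59.1 kips.
Governing: min(125.2, 132.5, 84.7, 59.1) = 59.1 kips → gross-section yield.

59.1 kips (gross-section yield governs)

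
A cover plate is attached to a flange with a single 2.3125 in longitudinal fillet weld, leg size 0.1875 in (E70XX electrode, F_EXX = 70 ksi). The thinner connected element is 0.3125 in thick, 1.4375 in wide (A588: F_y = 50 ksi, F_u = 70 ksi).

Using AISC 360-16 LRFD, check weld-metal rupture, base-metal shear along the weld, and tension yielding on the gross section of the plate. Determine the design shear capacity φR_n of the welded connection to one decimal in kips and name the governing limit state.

Weld metal: throat = 0.707×0.1875 = 0.13256 in, L = 2.3125 in. φR_n = 0.75 × 0.6 × 70 × 0.13256 × 2.3125 = 9.7 kips.
Base metal shear (0.3125 in plate): yield φR_n = 1.0×0.6×50×0.3125×2.3125 = 21.7 kips; rupture φR_n = 0.75×0.6×70×0.3125×2.3125 = 22.8 kips; take 21.7 kips (yield).
Tension yield (gross): A_g = 1.4375×0.3125 = 0.44922 in². φR_n = 0.90 × 50 × 0.44922 = 20.2 kips.
Governing: min(9.7, 21.7, 20.2) = 9.7 kips → weld metal.

9.7 kips (weld metal governs)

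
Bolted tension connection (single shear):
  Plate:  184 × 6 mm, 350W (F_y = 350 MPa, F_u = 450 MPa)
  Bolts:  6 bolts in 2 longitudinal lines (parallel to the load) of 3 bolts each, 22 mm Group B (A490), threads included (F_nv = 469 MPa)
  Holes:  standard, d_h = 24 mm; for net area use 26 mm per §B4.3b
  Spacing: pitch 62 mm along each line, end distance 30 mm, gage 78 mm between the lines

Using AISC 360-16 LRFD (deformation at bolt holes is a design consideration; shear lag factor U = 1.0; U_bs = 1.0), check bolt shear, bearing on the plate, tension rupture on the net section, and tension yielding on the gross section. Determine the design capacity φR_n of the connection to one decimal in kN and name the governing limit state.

267.3 kN (net-section rupture governs)

Bolt shear: A_b = π(22)²/4 = 380.13 mm². φR_n = 0.75 × 469 × 380.13 × 6 × 1 = 802.3 kN.
Bearing (6 mm plate, F_u = 450 MPa): end bolts L_c = 30 − 24/2 = 18, R_n = min(1.2×18×6×450, 2.4×22×6×450) = 58.32 kN/bolt; interior L_c = 62 − 24 = 38, R_n = 123.12 kN/bolt. φR_n = 0.75 × (2×58.32 + 4×123.12) = 456.8 kN.
Tension rupture (net): A_n = (184 − 2×26)×6 = 792 mm² (U = 1.0, A_e = A_n). φR_n = 0.75 × 450 × 792 = 267.3 kN.
Tension yield (gross): A_g = 184×6 = 1104 mm². φR_n = 0.90 × 350 × 1104 = 347.8 kN.
Governing: min(802.3, 456.8, 267.3, 347.8) = 267.3 kN → net-section rupture.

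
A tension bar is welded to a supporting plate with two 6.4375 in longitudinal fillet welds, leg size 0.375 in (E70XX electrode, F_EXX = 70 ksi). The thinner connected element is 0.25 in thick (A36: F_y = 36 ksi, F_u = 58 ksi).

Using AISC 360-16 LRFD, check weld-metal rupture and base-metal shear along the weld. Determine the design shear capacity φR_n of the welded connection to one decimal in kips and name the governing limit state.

Weld metal: throat = 0.707×0.375 = 0.26513 in, L = 2×6.4375 = 12.875 in. φR_n = 0.75 × 0.6 × 70 × 0.26513 × 12.875 = 107.5 kips.
Base metal shear (0.25 in plate): yield φR_n = 1.0×0.6×36×0.25×12.875 = 69.5 kips; rupture φR_n = 0.75×0.6×58×0.25×12.875 = 84.0 kips; take 69.5 kips (yield).
Governing: min(107.5, 69.5) = 69.5 kips → base-metal shear.

69.5 kips (base-metal shear governs)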